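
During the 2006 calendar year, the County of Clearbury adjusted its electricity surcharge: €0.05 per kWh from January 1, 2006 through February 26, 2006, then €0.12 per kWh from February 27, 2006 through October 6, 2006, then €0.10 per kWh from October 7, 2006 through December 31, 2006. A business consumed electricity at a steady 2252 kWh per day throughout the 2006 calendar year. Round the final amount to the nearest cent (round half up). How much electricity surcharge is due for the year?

€85,778.68

January 1 – February 26, 2006: 57 days × 2252 kWh/day = 128,364 kWh at €0.05/kWh → €6,418.20
February 27 – October 6, 2006: 222 days × 2252 kWh/day = 499,944 kWh at €0.12/kWh → €59,993.28
October 7 – December 31, 2006: 86 days × 2252 kWh/day = 193,672 kWh at €0.10/kWh → €19,367.20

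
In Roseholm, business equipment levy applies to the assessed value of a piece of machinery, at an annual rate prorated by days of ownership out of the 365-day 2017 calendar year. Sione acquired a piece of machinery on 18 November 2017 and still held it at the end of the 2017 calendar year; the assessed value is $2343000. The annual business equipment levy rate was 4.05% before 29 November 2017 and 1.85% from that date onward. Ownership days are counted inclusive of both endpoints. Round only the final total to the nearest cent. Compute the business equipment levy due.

$6778.65

18 November – 28 November 2017: 11 days at 4.05% → $2343000 × 4.05% × 11/365 = $2859.7438
29 November – 31 December 2017: 33 days at 1.85% → $2343000 × 1.85% × 33/365 = $3918.9082
Total = $6778.6521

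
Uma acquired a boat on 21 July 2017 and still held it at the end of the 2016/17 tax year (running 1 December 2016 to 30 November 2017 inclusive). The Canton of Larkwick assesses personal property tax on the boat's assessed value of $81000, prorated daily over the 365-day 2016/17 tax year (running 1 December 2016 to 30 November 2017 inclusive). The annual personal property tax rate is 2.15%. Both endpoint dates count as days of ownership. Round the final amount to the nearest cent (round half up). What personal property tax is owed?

Days held (21 July – 30 November 2017): 133 out of 365
Tax = $81000 × 2.15% × 133/365 = $634.5740

$634.57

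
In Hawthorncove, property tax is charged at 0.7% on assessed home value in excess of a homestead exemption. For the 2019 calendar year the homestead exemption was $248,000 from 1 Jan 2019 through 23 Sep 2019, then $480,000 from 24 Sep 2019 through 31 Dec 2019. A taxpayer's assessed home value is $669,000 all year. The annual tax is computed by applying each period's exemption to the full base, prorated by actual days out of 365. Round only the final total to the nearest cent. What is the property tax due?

1 Jan – 23 Sep 2019: 266 days, exemption $248,000 → ($669,000 − $248,000) × 0.7% × 266/365 = $2,147.6767
24 Sep – 31 Dec 2019: 99 days, exemption $480,000 → ($669,000 − $480,000) × 0.7% × 99/365 = $358.8411
Total = $2,506.5178

$2,506.52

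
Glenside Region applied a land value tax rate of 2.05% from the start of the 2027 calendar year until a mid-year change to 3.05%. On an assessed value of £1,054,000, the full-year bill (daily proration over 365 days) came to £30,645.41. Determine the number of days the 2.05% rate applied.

Let d = days at the first rate; then 365 − d days at the second rate.
£1,054,000 × [2.05%·d + 3.05%·(365−d)] / 365 = £30,645.41
Solving gives d = 52, so the new rate took effect on 22 Feb 2027.

52 days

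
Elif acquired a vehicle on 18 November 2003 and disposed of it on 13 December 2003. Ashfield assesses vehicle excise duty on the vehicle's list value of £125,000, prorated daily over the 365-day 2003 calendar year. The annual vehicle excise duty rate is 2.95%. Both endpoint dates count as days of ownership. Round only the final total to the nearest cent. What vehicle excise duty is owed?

Days held (18 November – 13 December 2003): 26 out of 365
Tax = £125,000 × 2.95% × 26/365 = £262.6712

£262.67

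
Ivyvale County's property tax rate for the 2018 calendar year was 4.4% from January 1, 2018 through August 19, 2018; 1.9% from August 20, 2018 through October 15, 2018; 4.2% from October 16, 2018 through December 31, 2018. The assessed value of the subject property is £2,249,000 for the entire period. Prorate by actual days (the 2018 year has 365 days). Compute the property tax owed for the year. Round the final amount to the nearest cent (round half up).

January 1 – August 19, 2018: 231 days at 4.4% → £2,249,000 × 4.4% × 231/365 = £62,626.9479
August 20 – October 15, 2018: 57 days at 1.9% → £2,249,000 × 1.9% × 57/365 = £6,673.0603
October 16 – December 31, 2018: 77 days at 4.2% → £2,249,000 × 4.2% × 77/365 = £19,926.7562
Total = £89,226.7644

£89,226.76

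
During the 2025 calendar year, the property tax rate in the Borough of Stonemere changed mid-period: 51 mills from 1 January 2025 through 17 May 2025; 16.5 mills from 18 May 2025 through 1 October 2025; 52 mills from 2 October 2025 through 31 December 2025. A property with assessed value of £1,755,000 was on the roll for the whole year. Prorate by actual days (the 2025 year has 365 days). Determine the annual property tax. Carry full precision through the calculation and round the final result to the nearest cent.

£67,216.50

1 January – 17 May 2025: 137 days at 51 mills → £1,755,000 × 5.1% × 137/365 = £33,595.0274
18 May – 1 October 2025: 137 days at 16.5 mills → £1,755,000 × 1.65% × 137/365 = £10,868.9795
2 October – 31 December 2025: 91 days at 52 mills → £1,755,000 × 5.2% × 91/365 = £22,752.4932
Total = £67,216.5000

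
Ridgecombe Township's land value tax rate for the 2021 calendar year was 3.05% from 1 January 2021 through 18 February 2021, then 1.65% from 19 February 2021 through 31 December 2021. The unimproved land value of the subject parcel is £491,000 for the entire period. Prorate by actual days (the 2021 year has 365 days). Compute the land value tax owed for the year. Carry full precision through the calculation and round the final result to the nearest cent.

1 January – 18 February 2021: 49 days at 3.05% → £491,000 × 3.05% × 49/365 = £2,010.4096
19 February – 31 December 2021: 316 days at 1.65% → £491,000 × 1.65% × 316/365 = £7,013.9014
Total = £9,024.3110

£9,024.31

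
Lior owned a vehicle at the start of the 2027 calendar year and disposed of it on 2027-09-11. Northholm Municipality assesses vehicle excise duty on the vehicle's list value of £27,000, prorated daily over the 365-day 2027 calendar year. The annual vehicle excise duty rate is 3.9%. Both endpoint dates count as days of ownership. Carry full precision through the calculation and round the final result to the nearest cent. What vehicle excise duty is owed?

Days held (2027-01-01 to 2027-09-11): 254 out of 365
Tax = £27,000 × 3.9% × 254/365 = £732.7726

£732.77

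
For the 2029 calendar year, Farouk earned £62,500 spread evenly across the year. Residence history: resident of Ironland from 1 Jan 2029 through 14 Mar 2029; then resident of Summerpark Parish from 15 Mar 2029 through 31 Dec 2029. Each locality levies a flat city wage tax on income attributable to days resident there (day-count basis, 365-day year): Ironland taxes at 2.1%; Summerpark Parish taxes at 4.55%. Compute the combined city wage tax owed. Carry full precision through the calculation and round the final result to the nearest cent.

£2,537.50

Ironland, 1 Jan – 14 Mar 2029: 73 days → £62,500 × 2.1% × 73/365 = £262.5000
Summerpark Parish, 15 Mar – 31 Dec 2029: 292 days → £62,500 × 4.55% × 292/365 = £2,275.0000
Total = £2,537.5000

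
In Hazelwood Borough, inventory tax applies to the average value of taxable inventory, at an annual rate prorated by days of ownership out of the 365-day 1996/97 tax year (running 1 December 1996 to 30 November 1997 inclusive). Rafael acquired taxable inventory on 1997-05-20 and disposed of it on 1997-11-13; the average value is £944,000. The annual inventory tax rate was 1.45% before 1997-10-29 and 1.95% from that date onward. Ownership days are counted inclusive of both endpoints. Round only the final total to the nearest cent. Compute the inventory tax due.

£6,882.15

1997-05-20 to 1997-10-28: 162 days at 1.45% → £944,000 × 1.45% × 162/365 = £6,075.2219
1997-10-29 to 1997-11-13: 16 days at 1.95% → £944,000 × 1.95% × 16/365 = £806.9260
Total = £6,882.1479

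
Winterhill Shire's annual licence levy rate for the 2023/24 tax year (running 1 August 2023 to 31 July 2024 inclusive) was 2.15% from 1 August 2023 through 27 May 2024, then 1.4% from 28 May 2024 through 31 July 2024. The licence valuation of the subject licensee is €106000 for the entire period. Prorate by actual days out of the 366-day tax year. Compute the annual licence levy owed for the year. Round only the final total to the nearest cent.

1 August 2023 – 27 May 2024: 301 days at 2.15% → €106000 × 2.15% × 301/366 = €1874.2596
28 May – 31 July 2024: 65 days at 1.4% → €106000 × 1.4% × 65/366 = €263.5519
Total = €2137.8115

€2137.81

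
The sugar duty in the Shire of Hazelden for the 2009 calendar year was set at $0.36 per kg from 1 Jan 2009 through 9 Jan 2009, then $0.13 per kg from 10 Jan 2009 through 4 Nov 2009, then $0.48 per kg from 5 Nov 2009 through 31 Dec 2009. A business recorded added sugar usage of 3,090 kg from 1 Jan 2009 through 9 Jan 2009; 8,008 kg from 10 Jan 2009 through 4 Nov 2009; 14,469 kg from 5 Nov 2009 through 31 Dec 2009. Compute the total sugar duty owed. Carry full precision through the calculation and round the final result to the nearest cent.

$9098.56

1 Jan – 9 Jan 2009: 3,090 kg at $0.36/kg → $1112.40
10 Jan – 4 Nov 2009: 8,008 kg at $0.13/kg → $1041.04
5 Nov – 31 Dec 2009: 14,469 kg at $0.48/kg → $6945.12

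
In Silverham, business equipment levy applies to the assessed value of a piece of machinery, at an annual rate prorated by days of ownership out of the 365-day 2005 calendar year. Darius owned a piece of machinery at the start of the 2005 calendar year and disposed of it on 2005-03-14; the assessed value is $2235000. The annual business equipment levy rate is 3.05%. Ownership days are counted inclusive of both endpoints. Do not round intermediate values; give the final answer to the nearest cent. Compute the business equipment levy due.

$13633.50

Days held (2005-01-01 to 2005-03-14): 73 out of 365
Tax = $2235000 × 3.05% × 73/365 = $13633.5000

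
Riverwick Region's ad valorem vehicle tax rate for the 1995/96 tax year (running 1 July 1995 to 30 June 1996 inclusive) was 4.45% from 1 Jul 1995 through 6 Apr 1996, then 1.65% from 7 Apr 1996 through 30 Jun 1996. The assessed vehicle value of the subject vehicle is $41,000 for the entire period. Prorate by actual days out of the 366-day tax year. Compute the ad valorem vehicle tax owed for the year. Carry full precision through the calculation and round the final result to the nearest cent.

1 Jul 1995 – 6 Apr 1996: 281 days at 4.45% → $41,000 × 4.45% × 281/366 = $1,400.7773
7 Apr – 30 Jun 1996: 85 days at 1.65% → $41,000 × 1.65% × 85/366 = $157.1107
Total = $1,557.8880

$1,557.89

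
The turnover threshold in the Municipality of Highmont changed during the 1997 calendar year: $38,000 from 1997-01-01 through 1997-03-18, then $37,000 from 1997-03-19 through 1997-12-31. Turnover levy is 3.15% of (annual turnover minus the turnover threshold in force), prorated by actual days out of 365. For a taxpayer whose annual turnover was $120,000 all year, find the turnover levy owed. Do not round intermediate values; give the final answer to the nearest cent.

$2,607.85

1997-01-01 to 1997-03-18: 77 days, exemption $38,000 → ($120,000 − $38,000) × 3.15% × 77/365 = $544.9068
1997-03-19 to 1997-12-31: 288 days, exemption $37,000 → ($120,000 − $37,000) × 3.15% × 288/365 = $2,062.9479
Total = $2,607.8548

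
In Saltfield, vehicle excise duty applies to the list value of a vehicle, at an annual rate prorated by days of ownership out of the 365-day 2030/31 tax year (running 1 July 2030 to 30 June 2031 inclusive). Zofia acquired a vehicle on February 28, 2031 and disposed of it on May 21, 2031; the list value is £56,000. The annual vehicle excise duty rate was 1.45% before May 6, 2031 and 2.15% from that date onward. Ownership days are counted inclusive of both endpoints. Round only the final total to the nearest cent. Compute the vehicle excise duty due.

£201.83

February 28 – May 5, 2031: 67 days at 1.45% → £56,000 × 1.45% × 67/365 = £149.0521
May 6 – May 21, 2031: 16 days at 2.15% → £56,000 × 2.15% × 16/365 = £52.7781
Total = £201.8301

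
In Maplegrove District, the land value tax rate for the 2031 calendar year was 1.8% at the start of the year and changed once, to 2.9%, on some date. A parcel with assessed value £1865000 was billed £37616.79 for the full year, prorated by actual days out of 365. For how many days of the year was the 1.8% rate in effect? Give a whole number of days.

Let d = days at the first rate; then 365 − d days at the second rate.
£1865000 × [1.8%·d + 2.9%·(365−d)] / 365 = £37616.79
Solving gives d = 293, so the new rate took effect on 21 Oct 2031.

293 days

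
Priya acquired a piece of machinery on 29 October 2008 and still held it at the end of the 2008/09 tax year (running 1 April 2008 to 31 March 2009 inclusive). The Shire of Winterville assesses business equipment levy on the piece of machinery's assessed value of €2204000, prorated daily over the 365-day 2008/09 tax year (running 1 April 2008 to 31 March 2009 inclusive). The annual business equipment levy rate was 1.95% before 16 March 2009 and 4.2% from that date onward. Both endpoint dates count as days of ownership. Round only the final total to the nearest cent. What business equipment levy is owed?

29 October 2008 – 15 March 2009: 138 days at 1.95% → €2204000 × 1.95% × 138/365 = €16249.2164
16 March – 31 March 2009: 16 days at 4.2% → €2204000 × 4.2% × 16/365 = €4057.7753
Total = €20306.9918

€20306.99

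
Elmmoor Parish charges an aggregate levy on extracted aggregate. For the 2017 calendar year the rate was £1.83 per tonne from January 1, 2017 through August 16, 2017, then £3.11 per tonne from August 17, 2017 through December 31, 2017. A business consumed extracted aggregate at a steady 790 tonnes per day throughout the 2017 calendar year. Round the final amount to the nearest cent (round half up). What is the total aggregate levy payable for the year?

£666214.90

January 1 – August 16, 2017: 228 days × 790 tonnes/day = 180,120 tonnes at £1.83/tonne → £329619.60
August 17 – December 31, 2017: 137 days × 790 tonnes/day = 108,230 tonnes at £3.11/tonne → £336595.30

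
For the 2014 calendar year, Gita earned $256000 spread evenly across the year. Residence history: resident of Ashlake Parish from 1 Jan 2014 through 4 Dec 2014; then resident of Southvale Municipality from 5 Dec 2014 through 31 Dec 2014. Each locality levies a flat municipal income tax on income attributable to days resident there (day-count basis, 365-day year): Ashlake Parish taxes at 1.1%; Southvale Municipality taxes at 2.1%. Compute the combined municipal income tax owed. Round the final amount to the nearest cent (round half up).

$3005.37

Ashlake Parish, 1 Jan – 4 Dec 2014: 338 days → $256000 × 1.1% × 338/365 = $2607.6932
Southvale Municipality, 5 Dec – 31 Dec 2014: 27 days → $256000 × 2.1% × 27/365 = $397.6767
Total = $3005.3699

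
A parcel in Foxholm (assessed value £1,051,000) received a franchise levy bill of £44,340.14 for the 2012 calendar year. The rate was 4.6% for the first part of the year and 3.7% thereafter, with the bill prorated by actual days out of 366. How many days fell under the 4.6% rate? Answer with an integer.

211 days

Let d = days at the first rate; then 366 − d days at the second rate.
£1,051,000 × [4.6%·d + 3.7%·(366−d)] / 366 = £44,340.14
Solving gives d = 211, so the new rate took effect on 30 Jul 2012.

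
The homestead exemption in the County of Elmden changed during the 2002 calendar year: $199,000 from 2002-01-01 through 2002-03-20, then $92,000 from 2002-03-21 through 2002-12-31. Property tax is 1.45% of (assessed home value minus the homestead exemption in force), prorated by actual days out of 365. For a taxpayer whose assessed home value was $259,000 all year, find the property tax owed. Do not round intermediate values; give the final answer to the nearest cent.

$2,085.70

2002-01-01 to 2002-03-20: 79 days, exemption $199,000 → ($259,000 − $199,000) × 1.45% × 79/365 = $188.3014
2002-03-21 to 2002-12-31: 286 days, exemption $92,000 → ($259,000 − $92,000) × 1.45% × 286/365 = $1,897.3945
Total = $2,085.6959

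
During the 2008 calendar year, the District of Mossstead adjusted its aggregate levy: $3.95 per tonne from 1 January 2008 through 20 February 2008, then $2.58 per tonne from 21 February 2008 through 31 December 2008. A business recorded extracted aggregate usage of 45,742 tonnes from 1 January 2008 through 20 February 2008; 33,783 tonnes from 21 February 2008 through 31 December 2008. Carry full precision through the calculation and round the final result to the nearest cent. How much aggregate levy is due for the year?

1 January – 20 February 2008: 45,742 tonnes at $3.95/tonne → $180,680.90
21 February – 31 December 2008: 33,783 tonnes at $2.58/tonne → $87,160.14

$267,841.04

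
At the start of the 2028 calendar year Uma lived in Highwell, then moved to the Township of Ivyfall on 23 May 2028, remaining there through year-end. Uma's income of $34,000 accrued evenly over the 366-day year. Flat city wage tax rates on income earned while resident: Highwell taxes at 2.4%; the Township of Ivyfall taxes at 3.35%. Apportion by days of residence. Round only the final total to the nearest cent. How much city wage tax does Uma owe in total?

$1,012.80

Highwell, 1 Jan – 22 May 2028: 143 days → $34,000 × 2.4% × 143/366 = $318.8197
The Township of Ivyfall, 23 May – 31 Dec 2028: 223 days → $34,000 × 3.35% × 223/366 = $693.9809
Total = $1,012.8005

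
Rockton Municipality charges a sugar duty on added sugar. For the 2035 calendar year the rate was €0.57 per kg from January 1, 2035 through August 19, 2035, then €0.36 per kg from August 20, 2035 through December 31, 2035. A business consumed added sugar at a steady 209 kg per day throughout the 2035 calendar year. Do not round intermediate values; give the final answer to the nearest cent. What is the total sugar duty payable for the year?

January 1 – August 19, 2035: 231 days × 209 kg/day = 48,279 kg at €0.57/kg → €27519.03
August 20 – December 31, 2035: 134 days × 209 kg/day = 28,006 kg at €0.36/kg → €10082.16

€37601.19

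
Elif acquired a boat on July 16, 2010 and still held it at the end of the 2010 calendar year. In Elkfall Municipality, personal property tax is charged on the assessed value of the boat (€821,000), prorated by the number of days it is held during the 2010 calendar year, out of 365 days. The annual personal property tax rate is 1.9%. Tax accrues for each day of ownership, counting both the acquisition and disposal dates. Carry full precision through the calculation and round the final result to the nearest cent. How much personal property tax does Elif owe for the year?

Days held (July 16 – December 31, 2010): 169 out of 365
Tax = €821,000 × 1.9% × 169/365 = €7,222.5507

€7,222.55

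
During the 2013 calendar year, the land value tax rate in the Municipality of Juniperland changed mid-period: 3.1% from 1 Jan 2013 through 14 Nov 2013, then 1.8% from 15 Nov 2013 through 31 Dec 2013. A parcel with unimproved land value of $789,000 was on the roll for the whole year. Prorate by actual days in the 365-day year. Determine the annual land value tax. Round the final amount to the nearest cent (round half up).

1 Jan – 14 Nov 2013: 318 days at 3.1% → $789,000 × 3.1% × 318/365 = $21,309.4849
15 Nov – 31 Dec 2013: 47 days at 1.8% → $789,000 × 1.8% × 47/365 = $1,828.7507
Total = $23,138.2356

$23,138.24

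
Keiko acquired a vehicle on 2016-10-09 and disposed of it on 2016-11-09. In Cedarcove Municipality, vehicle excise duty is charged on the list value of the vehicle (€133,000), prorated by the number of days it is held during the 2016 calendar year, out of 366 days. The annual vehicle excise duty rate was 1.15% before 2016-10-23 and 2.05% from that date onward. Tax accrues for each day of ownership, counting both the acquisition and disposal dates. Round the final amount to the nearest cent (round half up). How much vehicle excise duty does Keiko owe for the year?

2016-10-09 to 2016-10-22: 14 days at 1.15% → €133,000 × 1.15% × 14/366 = €58.5055
2016-10-23 to 2016-11-09: 18 days at 2.05% → €133,000 × 2.05% × 18/366 = €134.0902
Total = €192.5956

€192.60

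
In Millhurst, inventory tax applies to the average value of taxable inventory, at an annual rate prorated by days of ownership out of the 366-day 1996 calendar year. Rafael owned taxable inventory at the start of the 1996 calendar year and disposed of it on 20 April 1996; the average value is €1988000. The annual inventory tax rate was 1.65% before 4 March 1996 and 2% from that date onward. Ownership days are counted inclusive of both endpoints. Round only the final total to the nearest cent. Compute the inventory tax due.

€10860.67

1 January – 3 March 1996: 63 days at 1.65% → €1988000 × 1.65% × 63/366 = €5646.2459
4 March – 20 April 1996: 48 days at 2% → €1988000 × 2% × 48/366 = €5214.4262
Total = €10860.6721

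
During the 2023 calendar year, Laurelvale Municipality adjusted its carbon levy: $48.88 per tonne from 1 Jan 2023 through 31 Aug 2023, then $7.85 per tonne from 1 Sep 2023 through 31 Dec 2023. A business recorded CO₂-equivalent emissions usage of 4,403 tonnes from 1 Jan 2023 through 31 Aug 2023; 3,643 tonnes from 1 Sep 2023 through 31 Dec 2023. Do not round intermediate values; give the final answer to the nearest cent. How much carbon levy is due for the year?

1 Jan – 31 Aug 2023: 4,403 tonnes at $48.88/tonne → $215,218.64
1 Sep – 31 Dec 2023: 3,643 tonnes at $7.85/tonne → $28,597.55

$243,816.19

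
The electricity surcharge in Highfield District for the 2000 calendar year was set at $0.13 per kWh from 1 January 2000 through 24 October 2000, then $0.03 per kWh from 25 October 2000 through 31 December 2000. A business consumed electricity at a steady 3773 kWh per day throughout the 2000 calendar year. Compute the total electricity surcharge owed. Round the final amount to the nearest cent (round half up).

$153,862.94

1 January – 24 October 2000: 298 days × 3773 kWh/day = 1,124,354 kWh at $0.13/kWh → $146,166.02
25 October – 31 December 2000: 68 days × 3773 kWh/day = 256,564 kWh at $0.03/kWh → $7,696.92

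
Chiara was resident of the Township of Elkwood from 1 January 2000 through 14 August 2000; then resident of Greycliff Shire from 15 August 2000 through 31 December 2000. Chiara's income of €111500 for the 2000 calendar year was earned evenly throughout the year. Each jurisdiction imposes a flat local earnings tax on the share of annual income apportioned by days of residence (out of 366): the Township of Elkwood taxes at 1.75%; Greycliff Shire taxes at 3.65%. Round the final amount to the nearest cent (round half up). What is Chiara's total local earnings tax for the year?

€2755.82

The Township of Elkwood, 1 January – 14 August 2000: 227 days → €111500 × 1.75% × 227/366 = €1210.2015
Greycliff Shire, 15 August – 31 December 2000: 139 days → €111500 × 3.65% × 139/366 = €1545.6154
Total = €2755.8169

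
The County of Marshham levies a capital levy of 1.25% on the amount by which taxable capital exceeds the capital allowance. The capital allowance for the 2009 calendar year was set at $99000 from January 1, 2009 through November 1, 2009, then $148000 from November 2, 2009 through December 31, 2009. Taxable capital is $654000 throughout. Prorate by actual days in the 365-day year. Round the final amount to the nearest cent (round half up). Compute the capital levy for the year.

January 1 – November 1, 2009: 305 days, exemption $99000 → ($654000 − $99000) × 1.25% × 305/365 = $5797.0890
November 2 – December 31, 2009: 60 days, exemption $148000 → ($654000 − $148000) × 1.25% × 60/365 = $1039.7260
Total = $6836.8151

$6836.82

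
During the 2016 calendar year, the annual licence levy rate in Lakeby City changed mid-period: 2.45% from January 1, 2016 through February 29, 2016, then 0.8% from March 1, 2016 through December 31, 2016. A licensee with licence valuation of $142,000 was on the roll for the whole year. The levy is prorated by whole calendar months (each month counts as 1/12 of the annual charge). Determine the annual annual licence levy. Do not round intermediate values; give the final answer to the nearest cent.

January 1 – February 29, 2016: 2 months at 2.45% → $142,000 × 2.45% × 2/12 = $579.8333
March 1 – December 31, 2016: 10 months at 0.8% → $142,000 × 0.8% × 10/12 = $946.6667
Total = $1,526.5000

$1,526.50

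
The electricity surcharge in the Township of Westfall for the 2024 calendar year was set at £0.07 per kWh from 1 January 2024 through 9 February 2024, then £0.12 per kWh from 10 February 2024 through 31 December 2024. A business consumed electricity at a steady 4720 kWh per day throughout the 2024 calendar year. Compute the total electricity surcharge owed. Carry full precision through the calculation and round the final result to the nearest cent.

£197,862.40

1 January – 9 February 2024: 40 days × 4720 kWh/day = 188,800 kWh at £0.07/kWh → £13,216.00
10 February – 31 December 2024: 326 days × 4720 kWh/day = 1,538,720 kWh at £0.12/kWh → £184,646.40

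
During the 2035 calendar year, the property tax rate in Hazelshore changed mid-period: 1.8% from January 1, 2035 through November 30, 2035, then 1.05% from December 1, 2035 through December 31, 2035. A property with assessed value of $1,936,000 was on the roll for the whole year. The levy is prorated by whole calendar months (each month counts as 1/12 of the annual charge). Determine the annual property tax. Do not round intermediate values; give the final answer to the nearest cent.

January 1 – November 30, 2035: 11 months at 1.8% → $1,936,000 × 1.8% × 11/12 = $31,944.0000
December 1 – December 31, 2035: 1 month at 1.05% → $1,936,000 × 1.05% × 1/12 = $1,694.0000
Total = $33,638.0000

$33,638.00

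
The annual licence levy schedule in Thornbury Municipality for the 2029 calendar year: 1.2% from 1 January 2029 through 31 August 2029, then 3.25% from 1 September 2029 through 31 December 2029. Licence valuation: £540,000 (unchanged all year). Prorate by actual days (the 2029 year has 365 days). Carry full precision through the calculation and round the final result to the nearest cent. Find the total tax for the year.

1 January – 31 August 2029: 243 days at 1.2% → £540,000 × 1.2% × 243/365 = £4,314.0822
1 September – 31 December 2029: 122 days at 3.25% → £540,000 × 3.25% × 122/365 = £5,866.0274
Total = £10,180.1096

£10,180.11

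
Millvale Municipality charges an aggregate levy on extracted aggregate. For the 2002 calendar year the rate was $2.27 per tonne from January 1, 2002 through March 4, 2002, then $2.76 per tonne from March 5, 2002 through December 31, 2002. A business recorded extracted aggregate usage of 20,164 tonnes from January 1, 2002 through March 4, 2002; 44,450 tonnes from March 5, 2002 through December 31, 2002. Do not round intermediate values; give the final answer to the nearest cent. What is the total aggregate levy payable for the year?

$168,454.28

January 1 – March 4, 2002: 20,164 tonnes at $2.27/tonne → $45,772.28
March 5 – December 31, 2002: 44,450 tonnes at $2.76/tonne → $122,682.00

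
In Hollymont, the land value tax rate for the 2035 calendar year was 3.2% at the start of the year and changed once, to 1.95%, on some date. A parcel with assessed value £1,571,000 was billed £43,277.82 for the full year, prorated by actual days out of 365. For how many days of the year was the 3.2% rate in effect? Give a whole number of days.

235 days

Let d = days at the first rate; then 365 − d days at the second rate.
£1,571,000 × [3.2%·d + 1.95%·(365−d)] / 365 = £43,277.82
Solving gives d = 235, so the new rate took effect on August 24, 2035.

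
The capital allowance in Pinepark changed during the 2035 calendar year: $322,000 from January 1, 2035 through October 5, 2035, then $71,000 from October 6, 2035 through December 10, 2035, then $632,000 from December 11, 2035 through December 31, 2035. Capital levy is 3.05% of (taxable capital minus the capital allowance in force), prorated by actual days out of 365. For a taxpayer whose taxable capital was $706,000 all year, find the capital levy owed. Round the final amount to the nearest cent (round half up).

January 1 – October 5, 2035: 278 days, exemption $322,000 → ($706,000 − $322,000) × 3.05% × 278/365 = $8,920.3726
October 6 – December 10, 2035: 66 days, exemption $71,000 → ($706,000 − $71,000) × 3.05% × 66/365 = $3,502.0685
December 11 – December 31, 2035: 21 days, exemption $632,000 → ($706,000 − $632,000) × 3.05% × 21/365 = $129.8548
Total = $12,552.2959

$12,552.30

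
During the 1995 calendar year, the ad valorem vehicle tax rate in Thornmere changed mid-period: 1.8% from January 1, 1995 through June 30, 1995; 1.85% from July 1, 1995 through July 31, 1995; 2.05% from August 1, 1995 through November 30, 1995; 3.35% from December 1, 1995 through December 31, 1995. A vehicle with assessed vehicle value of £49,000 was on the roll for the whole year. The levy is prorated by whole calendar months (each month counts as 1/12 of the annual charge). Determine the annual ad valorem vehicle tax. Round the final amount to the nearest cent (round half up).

£988.17

January 1 – June 30, 1995: 6 months at 1.8% → £49,000 × 1.8% × 6/12 = £441.0000
July 1 – July 31, 1995: 1 month at 1.85% → £49,000 × 1.85% × 1/12 = £75.5417
August 1 – November 30, 1995: 4 months at 2.05% → £49,000 × 2.05% × 4/12 = £334.8333
December 1 – December 31, 1995: 1 month at 3.35% → £49,000 × 3.35% × 1/12 = £136.7917
Total = £988.1667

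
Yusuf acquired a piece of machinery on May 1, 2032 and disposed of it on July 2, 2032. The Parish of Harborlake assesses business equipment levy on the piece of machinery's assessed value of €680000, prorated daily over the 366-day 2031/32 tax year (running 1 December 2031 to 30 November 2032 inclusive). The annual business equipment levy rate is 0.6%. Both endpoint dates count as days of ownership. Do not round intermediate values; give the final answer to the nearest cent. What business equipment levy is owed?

Days held (May 1 – July 2, 2032): 63 out of 366
Tax = €680000 × 0.6% × 63/366 = €702.2951

€702.30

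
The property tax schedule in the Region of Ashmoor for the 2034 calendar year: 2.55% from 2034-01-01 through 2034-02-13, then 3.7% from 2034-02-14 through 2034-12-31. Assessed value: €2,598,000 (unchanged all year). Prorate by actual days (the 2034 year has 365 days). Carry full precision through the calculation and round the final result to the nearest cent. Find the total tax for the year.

2034-01-01 to 2034-02-13: 44 days at 2.55% → €2,598,000 × 2.55% × 44/365 = €7,986.1808
2034-02-14 to 2034-12-31: 321 days at 3.7% → €2,598,000 × 3.7% × 321/365 = €84,538.2082
Total = €92,524.3890

€92,524.39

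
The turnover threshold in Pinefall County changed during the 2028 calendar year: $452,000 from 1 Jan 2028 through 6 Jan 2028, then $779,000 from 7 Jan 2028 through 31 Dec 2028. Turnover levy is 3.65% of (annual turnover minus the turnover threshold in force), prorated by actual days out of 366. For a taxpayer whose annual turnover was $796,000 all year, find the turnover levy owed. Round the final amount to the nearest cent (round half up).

1 Jan – 6 Jan 2028: 6 days, exemption $452,000 → ($796,000 − $452,000) × 3.65% × 6/366 = $205.8361
7 Jan – 31 Dec 2028: 360 days, exemption $779,000 → ($796,000 − $779,000) × 3.65% × 360/366 = $610.3279
Total = $816.1639

$816.16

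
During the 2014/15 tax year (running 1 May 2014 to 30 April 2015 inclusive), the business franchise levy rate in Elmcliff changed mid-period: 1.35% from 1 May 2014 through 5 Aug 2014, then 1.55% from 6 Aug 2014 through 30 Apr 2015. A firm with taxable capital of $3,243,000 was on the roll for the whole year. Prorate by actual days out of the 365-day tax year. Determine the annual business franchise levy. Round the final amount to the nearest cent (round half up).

$48,542.82

1 May – 5 Aug 2014: 97 days at 1.35% → $3,243,000 × 1.35% × 97/365 = $11,634.8178
6 Aug 2014 – 30 Apr 2015: 268 days at 1.55% → $3,243,000 × 1.55% × 268/365 = $36,908.0055
Total = $48,542.8233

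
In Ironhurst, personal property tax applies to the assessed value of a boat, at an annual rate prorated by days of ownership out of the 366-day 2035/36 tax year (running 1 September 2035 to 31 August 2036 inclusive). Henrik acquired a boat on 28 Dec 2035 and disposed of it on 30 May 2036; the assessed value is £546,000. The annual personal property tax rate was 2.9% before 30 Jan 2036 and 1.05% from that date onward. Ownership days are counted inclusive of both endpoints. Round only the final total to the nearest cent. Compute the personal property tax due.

28 Dec 2035 – 29 Jan 2036: 33 days at 2.9% → £546,000 × 2.9% × 33/366 = £1,427.6557
30 Jan – 30 May 2036: 122 days at 1.05% → £546,000 × 1.05% × 122/366 = £1,911.0000
Total = £3,338.6557

£3,338.66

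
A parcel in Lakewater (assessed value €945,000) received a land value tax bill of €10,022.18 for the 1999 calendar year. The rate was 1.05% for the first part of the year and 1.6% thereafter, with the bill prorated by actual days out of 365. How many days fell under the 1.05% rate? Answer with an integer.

Let d = days at the first rate; then 365 − d days at the second rate.
€945,000 × [1.05%·d + 1.6%·(365−d)] / 365 = €10,022.18
Solving gives d = 358, so the new rate took effect on 25 December 1999.

358 days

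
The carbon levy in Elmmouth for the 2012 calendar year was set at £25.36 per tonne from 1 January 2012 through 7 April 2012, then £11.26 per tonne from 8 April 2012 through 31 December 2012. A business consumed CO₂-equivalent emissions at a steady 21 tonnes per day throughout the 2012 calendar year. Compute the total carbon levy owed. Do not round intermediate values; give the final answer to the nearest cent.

£115562.16

1 January – 7 April 2012: 98 days × 21 tonnes/day = 2,058 tonnes at £25.36/tonne → £52190.88
8 April – 31 December 2012: 268 days × 21 tonnes/day = 5,628 tonnes at £11.26/tonne → £63371.28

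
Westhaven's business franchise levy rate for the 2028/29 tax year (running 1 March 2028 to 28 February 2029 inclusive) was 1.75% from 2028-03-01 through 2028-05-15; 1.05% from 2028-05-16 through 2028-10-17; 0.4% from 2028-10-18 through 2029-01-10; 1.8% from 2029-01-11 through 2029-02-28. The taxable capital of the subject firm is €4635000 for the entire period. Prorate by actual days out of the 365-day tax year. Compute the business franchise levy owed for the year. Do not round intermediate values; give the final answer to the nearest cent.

€53073.92

2028-03-01 to 2028-05-15: 76 days at 1.75% → €4635000 × 1.75% × 76/365 = €16889.1781
2028-05-16 to 2028-10-17: 155 days at 1.05% → €4635000 × 1.05% × 155/365 = €20667.0205
2028-10-18 to 2029-01-10: 85 days at 0.4% → €4635000 × 0.4% × 85/365 = €4317.5342
2029-01-11 to 2029-02-28: 49 days at 1.8% → €4635000 × 1.8% × 49/365 = €11200.1918
Total = €53073.9247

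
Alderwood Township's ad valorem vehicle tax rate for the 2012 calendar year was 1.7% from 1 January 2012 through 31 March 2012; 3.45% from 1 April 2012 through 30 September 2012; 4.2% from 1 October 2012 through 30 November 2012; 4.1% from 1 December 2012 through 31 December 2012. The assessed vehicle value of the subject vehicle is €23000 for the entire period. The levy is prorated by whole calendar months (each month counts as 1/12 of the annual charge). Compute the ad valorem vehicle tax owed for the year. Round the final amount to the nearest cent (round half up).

1 January – 31 March 2012: 3 months at 1.7% → €23000 × 1.7% × 3/12 = €97.7500
1 April – 30 September 2012: 6 months at 3.45% → €23000 × 3.45% × 6/12 = €396.7500
1 October – 30 November 2012: 2 months at 4.2% → €23000 × 4.2% × 2/12 = €161.0000
1 December – 31 December 2012: 1 month at 4.1% → €23000 × 4.1% × 1/12 = €78.5833
Total = €734.0833

€734.08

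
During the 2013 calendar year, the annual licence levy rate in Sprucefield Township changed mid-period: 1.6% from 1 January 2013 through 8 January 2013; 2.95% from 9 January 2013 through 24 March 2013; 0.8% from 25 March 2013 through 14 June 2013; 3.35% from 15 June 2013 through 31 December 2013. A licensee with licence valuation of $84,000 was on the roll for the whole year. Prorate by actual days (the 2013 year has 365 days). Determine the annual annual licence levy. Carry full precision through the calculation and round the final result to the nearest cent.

1 January – 8 January 2013: 8 days at 1.6% → $84,000 × 1.6% × 8/365 = $29.4575
9 January – 24 March 2013: 75 days at 2.95% → $84,000 × 2.95% × 75/365 = $509.1781
25 March – 14 June 2013: 82 days at 0.8% → $84,000 × 0.8% × 82/365 = $150.9699
15 June – 31 December 2013: 200 days at 3.35% → $84,000 × 3.35% × 200/365 = $1,541.9178
Total = $2,231.5233

$2,231.52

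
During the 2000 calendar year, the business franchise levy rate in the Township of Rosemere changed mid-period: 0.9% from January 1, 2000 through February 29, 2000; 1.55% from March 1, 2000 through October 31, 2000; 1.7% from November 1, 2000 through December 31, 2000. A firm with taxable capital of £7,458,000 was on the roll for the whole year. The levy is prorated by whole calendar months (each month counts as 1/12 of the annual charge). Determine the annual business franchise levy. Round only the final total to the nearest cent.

January 1 – February 29, 2000: 2 months at 0.9% → £7,458,000 × 0.9% × 2/12 = £11,187.0000
March 1 – October 31, 2000: 8 months at 1.55% → £7,458,000 × 1.55% × 8/12 = £77,066.0000
November 1 – December 31, 2000: 2 months at 1.7% → £7,458,000 × 1.7% × 2/12 = £21,131.0000
Total = £109,384.0000

£109,384.00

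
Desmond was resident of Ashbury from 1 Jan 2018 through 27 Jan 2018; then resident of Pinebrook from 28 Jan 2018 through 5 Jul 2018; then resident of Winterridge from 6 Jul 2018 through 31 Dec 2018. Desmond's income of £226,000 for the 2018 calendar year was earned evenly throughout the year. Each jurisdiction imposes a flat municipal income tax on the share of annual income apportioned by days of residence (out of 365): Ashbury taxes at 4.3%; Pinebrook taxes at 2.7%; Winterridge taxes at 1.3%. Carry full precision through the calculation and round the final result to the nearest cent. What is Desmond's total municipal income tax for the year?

Ashbury, 1 Jan – 27 Jan 2018: 27 days → £226,000 × 4.3% × 27/365 = £718.8658
Pinebrook, 28 Jan – 5 Jul 2018: 159 days → £226,000 × 2.7% × 159/365 = £2,658.1315
Winterridge, 6 Jul – 31 Dec 2018: 179 days → £226,000 × 1.3% × 179/365 = £1,440.8274
Total = £4,817.8247

£4,817.82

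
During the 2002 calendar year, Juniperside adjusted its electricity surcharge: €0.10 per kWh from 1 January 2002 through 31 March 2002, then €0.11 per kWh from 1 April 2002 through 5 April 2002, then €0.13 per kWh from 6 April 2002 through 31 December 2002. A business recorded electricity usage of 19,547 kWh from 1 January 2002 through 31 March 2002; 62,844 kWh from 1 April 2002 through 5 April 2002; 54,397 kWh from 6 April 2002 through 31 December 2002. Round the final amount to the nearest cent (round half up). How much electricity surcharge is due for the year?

€15,939.15

1 January – 31 March 2002: 19,547 kWh at €0.10/kWh → €1,954.70
1 April – 5 April 2002: 62,844 kWh at €0.11/kWh → €6,912.84
6 April – 31 December 2002: 54,397 kWh at €0.13/kWh → €7,071.61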